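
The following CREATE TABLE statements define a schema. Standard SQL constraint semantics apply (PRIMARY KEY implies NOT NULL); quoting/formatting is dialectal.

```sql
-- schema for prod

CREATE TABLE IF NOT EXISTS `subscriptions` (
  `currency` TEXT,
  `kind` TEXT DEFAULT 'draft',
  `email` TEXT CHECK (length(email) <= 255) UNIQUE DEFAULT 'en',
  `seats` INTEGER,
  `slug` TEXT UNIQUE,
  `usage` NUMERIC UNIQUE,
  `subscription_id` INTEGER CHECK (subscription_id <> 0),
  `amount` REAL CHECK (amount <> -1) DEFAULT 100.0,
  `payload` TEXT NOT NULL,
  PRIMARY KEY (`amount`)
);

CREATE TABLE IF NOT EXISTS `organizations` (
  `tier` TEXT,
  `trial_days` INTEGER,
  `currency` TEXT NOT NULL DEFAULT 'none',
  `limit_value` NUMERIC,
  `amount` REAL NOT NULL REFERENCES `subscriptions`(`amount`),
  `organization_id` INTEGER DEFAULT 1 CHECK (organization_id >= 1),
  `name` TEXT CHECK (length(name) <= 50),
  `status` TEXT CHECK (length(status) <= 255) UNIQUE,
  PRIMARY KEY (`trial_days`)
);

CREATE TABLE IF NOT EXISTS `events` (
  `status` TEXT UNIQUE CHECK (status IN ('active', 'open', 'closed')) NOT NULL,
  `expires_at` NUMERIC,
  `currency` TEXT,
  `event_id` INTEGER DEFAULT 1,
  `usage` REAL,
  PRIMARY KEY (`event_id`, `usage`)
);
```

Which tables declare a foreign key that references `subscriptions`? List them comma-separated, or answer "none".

organizations

- organizations.amount references subscriptions(amount).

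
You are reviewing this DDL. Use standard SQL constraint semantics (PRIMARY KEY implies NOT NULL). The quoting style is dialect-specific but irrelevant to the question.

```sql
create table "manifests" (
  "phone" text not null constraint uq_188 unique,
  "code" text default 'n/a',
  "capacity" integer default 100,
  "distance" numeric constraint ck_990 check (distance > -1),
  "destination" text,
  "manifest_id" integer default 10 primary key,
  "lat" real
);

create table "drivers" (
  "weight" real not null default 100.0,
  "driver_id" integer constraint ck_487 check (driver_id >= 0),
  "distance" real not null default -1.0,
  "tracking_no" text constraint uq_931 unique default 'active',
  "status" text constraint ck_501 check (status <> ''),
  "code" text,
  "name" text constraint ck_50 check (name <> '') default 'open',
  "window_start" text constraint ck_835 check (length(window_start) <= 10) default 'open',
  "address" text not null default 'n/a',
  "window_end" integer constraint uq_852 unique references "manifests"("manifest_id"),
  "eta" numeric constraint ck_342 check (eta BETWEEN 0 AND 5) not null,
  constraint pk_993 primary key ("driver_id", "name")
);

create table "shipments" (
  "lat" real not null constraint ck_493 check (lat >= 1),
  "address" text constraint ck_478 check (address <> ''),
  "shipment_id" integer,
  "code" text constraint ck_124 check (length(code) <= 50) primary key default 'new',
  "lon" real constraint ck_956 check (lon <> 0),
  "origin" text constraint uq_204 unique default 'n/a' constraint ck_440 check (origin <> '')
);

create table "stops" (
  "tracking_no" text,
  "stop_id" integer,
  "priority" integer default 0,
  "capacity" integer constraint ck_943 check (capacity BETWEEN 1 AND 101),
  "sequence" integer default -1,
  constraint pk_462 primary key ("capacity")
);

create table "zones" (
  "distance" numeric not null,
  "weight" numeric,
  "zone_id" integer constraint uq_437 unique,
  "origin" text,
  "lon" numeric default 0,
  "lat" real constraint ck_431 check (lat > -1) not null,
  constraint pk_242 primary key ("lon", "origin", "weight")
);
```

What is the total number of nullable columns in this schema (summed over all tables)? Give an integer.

19

manifests: 5 nullable (code, capacity, distance, destination, lat — PK (manifest_id) and explicit NOT NULL columns excluded).
drivers: 5 nullable (tracking_no, status, code, window_start, window_end — PK (driver_id, name) and explicit NOT NULL columns excluded).
shipments: 4 nullable (address, shipment_id, lon, origin — PK (code) and explicit NOT NULL columns excluded).
stops: 4 nullable (tracking_no, stop_id, priority, sequence — PK (capacity) and explicit NOT NULL columns excluded).
zones: 1 nullable (zone_id — PK (lon, origin, weight) and explicit NOT NULL columns excluded).
Total: 5 + 5 + 4 + 4 + 1 = 19.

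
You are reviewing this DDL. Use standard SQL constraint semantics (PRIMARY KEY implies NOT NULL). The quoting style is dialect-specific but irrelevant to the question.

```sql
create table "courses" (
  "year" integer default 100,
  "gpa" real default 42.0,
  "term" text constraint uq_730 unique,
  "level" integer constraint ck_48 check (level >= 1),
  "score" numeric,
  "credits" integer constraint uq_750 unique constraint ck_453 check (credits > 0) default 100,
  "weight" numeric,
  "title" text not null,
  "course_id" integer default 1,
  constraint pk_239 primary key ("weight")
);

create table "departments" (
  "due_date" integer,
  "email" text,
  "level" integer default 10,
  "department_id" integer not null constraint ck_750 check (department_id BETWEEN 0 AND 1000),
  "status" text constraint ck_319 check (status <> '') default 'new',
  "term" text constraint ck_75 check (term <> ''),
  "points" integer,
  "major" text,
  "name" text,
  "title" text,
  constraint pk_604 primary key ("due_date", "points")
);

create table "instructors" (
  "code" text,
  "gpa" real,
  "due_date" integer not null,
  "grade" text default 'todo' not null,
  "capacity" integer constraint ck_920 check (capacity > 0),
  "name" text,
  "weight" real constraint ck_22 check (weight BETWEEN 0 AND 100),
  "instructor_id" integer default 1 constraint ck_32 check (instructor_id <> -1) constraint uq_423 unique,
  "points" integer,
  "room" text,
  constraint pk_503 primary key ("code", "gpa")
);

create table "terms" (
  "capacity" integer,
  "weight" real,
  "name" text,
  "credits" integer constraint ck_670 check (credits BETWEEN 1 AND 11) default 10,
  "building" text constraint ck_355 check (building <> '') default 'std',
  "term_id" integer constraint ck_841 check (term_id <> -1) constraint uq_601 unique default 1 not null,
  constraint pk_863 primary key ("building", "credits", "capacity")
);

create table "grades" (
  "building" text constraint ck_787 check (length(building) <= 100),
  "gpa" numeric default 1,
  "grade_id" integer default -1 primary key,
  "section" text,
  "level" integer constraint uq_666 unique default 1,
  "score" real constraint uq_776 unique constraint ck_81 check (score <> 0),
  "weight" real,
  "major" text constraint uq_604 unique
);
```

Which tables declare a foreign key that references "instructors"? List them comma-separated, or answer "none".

none

No REFERENCES clause anywhere in the schema names instructors.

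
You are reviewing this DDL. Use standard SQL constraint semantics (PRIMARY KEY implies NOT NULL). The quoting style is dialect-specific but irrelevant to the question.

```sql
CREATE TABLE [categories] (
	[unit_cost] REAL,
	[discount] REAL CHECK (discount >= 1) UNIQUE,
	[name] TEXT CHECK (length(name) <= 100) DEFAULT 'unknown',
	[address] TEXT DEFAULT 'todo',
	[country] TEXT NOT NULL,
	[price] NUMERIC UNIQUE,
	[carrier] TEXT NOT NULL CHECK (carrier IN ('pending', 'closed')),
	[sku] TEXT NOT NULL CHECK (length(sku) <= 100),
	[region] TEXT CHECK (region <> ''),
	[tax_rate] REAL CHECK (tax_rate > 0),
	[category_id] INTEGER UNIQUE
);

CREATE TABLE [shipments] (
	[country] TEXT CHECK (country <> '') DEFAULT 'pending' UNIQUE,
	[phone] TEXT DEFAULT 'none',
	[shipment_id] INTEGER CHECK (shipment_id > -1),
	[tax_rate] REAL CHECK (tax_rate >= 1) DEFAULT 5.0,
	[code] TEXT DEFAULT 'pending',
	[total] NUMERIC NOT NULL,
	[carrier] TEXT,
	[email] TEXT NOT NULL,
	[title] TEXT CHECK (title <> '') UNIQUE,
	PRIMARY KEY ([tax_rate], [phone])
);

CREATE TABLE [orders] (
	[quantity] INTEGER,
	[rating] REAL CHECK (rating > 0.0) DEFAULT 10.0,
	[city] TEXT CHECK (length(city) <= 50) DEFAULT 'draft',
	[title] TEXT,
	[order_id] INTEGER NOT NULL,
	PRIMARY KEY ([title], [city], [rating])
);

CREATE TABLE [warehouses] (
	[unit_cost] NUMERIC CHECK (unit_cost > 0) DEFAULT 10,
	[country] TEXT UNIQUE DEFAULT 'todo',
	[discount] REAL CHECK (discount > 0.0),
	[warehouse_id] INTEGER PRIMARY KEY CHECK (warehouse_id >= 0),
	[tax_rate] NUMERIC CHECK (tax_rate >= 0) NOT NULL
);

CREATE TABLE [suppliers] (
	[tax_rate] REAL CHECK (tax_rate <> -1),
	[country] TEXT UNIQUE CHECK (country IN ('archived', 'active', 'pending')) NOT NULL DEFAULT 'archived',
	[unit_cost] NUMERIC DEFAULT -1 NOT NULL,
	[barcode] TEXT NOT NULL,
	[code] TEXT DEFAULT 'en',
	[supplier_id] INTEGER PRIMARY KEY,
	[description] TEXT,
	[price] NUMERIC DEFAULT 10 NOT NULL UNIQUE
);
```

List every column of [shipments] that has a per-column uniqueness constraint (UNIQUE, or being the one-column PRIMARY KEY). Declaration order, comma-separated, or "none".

- country: declared UNIQUE → unique.
- phone: part of a composite PRIMARY KEY — only the tuple is unique, not this column on its own.
- shipment_id: no UNIQUE or single-column PK constraint.
- tax_rate: part of a composite PRIMARY KEY — only the tuple is unique, not this column on its own.
- code: no UNIQUE or single-column PK constraint.
- total: no UNIQUE or single-column PK constraint.
- carrier: no UNIQUE or single-column PK constraint.
- email: no UNIQUE or single-column PK constraint.
- title: declared UNIQUE → unique.

country, title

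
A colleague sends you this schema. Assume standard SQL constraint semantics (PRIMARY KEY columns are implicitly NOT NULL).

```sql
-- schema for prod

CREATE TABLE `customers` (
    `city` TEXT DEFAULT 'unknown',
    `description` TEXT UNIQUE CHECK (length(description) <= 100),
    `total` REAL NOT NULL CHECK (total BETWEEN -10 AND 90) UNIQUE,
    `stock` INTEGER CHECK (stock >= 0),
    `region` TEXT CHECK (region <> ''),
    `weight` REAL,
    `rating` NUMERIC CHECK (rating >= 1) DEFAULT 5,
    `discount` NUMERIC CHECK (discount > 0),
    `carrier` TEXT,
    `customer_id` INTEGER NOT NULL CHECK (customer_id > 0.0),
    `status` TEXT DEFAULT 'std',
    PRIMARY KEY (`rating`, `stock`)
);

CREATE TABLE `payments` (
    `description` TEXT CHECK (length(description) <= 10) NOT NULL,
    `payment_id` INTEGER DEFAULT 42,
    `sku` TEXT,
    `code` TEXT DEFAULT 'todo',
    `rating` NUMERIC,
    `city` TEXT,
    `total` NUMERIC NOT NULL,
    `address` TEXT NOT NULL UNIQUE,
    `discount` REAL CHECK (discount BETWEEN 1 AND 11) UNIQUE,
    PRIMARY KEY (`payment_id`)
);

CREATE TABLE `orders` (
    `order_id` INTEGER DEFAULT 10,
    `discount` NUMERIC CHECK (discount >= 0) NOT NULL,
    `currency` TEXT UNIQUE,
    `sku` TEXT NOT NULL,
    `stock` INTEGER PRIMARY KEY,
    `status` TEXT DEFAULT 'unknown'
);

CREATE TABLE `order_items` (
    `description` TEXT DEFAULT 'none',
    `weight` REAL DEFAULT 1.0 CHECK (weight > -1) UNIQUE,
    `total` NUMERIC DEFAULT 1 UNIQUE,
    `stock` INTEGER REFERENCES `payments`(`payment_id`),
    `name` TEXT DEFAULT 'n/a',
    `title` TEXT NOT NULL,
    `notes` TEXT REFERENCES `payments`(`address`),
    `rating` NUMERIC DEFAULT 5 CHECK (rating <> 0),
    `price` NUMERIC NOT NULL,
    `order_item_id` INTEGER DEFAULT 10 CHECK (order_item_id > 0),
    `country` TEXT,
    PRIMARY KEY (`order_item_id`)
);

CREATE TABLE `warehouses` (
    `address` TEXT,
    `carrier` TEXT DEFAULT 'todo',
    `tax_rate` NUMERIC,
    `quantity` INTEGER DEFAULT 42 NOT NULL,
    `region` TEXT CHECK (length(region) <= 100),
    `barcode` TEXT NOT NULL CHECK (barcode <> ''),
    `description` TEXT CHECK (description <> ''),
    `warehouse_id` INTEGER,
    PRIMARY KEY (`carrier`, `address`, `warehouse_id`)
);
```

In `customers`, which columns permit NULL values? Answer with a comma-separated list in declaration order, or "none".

city, description, region, weight, discount, carrier, status

- city: DEFAULT only fills an omitted column; an explicit NULL is still allowed → nullable.
- description: CHECK does not forbid NULL (a CHECK constraint passes when its expression is NULL) → nullable.
- total: declared NOT NULL → not nullable.
- stock: part of the PRIMARY KEY, which implies NOT NULL → not nullable.
- region: CHECK does not forbid NULL (a CHECK constraint passes when its expression is NULL) → nullable.
- weight: no NOT NULL constraint applies → nullable.
- rating: part of the PRIMARY KEY, which implies NOT NULL → not nullable.
- discount: CHECK does not forbid NULL (a CHECK constraint passes when its expression is NULL) → nullable.
- carrier: no NOT NULL constraint applies → nullable.
- customer_id: declared NOT NULL → not nullable.
- status: DEFAULT only fills an omitted column; an explicit NULL is still allowed → nullable.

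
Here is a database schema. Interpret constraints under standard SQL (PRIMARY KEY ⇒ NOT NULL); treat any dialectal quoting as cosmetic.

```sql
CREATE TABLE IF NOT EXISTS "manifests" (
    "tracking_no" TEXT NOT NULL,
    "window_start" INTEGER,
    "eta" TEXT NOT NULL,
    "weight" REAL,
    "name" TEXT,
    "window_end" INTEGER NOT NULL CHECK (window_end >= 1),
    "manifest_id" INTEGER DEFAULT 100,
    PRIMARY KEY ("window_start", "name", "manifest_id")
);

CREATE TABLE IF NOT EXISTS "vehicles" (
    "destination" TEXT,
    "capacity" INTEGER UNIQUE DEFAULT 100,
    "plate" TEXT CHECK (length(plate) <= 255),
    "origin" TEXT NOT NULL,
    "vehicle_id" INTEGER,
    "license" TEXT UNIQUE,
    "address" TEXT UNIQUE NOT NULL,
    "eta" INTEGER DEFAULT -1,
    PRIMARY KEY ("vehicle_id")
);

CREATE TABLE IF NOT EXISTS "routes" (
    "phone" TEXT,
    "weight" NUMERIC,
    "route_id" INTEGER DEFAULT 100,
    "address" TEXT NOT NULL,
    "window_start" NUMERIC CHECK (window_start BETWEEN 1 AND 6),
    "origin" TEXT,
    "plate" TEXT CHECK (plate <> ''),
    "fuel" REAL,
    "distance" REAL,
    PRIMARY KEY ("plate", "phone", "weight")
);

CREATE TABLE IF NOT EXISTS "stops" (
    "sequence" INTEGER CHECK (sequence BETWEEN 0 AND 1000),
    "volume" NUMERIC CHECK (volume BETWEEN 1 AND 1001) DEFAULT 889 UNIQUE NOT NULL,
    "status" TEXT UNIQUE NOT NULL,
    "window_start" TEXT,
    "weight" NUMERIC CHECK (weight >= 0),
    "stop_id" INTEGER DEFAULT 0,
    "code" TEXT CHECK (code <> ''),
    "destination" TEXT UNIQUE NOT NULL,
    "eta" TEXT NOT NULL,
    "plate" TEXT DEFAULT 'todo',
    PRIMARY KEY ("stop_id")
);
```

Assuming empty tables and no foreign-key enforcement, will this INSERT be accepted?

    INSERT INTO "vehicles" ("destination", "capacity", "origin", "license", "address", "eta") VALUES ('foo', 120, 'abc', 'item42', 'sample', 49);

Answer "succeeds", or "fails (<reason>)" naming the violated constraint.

vehicle_id is omitted from the column list and has no DEFAULT, so it would receive NULL.
But vehicle_id is part of the PRIMARY KEY (implied NOT NULL).

fails (NOT NULL on vehicle_id)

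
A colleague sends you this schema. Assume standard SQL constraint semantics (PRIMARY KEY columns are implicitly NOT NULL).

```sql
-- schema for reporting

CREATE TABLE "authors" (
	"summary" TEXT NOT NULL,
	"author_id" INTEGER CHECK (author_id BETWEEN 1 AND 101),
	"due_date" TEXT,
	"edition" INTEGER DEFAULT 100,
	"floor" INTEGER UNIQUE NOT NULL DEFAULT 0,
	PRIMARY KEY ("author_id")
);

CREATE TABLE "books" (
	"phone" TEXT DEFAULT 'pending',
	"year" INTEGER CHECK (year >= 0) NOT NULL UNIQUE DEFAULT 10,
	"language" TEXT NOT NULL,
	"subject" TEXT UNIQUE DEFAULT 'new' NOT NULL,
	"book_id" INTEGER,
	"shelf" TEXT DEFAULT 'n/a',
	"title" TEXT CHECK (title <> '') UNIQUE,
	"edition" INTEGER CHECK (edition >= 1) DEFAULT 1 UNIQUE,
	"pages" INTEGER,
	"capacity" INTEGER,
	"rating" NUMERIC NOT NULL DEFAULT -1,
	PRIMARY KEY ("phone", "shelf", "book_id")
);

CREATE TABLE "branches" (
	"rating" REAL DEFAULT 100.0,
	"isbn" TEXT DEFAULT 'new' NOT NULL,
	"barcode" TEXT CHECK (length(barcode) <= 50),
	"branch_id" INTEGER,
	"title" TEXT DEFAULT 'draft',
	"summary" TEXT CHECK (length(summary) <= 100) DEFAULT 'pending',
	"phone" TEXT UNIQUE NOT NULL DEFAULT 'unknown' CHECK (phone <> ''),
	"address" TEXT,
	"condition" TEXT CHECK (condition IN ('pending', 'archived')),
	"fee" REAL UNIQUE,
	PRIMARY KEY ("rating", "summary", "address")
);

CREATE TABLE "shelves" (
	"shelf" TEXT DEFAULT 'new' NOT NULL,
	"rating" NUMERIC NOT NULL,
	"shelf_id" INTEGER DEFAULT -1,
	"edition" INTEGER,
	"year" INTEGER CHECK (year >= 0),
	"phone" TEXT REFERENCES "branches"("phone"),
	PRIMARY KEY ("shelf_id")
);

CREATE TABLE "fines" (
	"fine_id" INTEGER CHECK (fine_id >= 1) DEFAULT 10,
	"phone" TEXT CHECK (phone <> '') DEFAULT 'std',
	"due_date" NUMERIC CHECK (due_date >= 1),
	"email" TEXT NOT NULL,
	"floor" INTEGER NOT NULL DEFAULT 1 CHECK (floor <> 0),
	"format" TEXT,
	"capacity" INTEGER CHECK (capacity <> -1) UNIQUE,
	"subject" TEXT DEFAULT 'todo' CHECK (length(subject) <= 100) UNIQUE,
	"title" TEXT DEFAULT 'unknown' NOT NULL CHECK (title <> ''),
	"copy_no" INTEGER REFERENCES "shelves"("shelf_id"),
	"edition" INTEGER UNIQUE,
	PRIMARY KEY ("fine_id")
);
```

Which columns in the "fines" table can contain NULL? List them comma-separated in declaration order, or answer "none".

- fine_id: part of the PRIMARY KEY, which implies NOT NULL → not nullable.
- phone: CHECK does not forbid NULL (a CHECK constraint passes when its expression is NULL) → nullable.
- due_date: CHECK does not forbid NULL (a CHECK constraint passes when its expression is NULL) → nullable.
- email: declared NOT NULL → not nullable.
- floor: declared NOT NULL → not nullable.
- format: no NOT NULL constraint applies → nullable.
- capacity: CHECK does not forbid NULL (a CHECK constraint passes when its expression is NULL) → nullable.
- subject: CHECK does not forbid NULL (a CHECK constraint passes when its expression is NULL) → nullable.
- title: declared NOT NULL → not nullable.
- copy_no: a foreign key column may be NULL unless separately constrained → nullable.
- edition: UNIQUE does not imply NOT NULL → nullable.

phone, due_date, format, capacity, subject, copy_no, edition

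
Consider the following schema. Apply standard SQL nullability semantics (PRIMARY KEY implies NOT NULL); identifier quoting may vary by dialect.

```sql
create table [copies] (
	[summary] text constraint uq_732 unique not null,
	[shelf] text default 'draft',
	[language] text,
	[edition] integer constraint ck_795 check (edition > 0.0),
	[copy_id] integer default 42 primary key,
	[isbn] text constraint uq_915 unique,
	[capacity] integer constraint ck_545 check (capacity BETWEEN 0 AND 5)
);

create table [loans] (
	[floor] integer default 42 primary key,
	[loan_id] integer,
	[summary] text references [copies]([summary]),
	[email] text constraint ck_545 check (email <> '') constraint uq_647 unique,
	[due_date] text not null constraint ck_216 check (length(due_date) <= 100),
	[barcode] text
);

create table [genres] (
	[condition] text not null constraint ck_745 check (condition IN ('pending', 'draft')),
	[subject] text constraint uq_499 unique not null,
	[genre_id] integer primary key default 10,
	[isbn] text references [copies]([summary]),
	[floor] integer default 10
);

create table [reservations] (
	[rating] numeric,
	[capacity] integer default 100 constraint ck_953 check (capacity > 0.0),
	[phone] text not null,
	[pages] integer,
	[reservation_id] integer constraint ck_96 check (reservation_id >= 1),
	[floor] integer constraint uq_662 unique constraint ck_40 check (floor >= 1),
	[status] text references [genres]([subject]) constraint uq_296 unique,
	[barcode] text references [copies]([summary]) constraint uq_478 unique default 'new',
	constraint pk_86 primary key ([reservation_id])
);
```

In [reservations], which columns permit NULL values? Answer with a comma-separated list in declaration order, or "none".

- rating: no NOT NULL constraint applies → nullable.
- capacity: CHECK does not forbid NULL (a CHECK constraint passes when its expression is NULL) → nullable.
- phone: declared NOT NULL → not nullable.
- pages: no NOT NULL constraint applies → nullable.
- reservation_id: part of the PRIMARY KEY, which implies NOT NULL → not nullable.
- floor: CHECK does not forbid NULL (a CHECK constraint passes when its expression is NULL) → nullable.
- status: a foreign key column may be NULL unless separately constrained → nullable.
- barcode: a foreign key column may be NULL unless separately constrained → nullable.

rating, capacity, pages, floor, status, barcode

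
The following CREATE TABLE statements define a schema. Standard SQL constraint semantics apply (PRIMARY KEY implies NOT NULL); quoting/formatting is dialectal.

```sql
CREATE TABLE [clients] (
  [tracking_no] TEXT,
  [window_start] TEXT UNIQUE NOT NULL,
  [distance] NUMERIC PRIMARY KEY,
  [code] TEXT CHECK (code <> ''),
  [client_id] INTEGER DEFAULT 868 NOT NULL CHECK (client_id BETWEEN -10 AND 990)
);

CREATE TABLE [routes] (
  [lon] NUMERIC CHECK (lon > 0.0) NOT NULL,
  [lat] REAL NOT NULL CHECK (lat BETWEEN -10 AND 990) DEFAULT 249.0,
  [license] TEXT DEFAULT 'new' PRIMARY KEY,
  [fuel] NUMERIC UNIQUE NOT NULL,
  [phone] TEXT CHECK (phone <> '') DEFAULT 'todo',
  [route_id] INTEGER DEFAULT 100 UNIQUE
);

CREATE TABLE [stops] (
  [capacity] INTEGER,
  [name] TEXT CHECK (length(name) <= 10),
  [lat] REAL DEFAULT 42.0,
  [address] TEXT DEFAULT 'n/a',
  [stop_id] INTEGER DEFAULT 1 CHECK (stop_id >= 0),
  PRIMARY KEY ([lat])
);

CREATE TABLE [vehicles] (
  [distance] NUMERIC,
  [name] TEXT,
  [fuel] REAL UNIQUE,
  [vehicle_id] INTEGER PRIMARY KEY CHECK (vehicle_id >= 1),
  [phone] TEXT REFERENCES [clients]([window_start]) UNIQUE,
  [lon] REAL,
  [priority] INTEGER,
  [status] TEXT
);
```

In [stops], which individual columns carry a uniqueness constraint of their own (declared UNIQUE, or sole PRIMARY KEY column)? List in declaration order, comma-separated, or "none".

- capacity: no UNIQUE or single-column PK constraint.
- name: no UNIQUE or single-column PK constraint.
- lat: single-column PRIMARY KEY → unique.
- address: no UNIQUE or single-column PK constraint.
- stop_id: no UNIQUE or single-column PK constraint.

lat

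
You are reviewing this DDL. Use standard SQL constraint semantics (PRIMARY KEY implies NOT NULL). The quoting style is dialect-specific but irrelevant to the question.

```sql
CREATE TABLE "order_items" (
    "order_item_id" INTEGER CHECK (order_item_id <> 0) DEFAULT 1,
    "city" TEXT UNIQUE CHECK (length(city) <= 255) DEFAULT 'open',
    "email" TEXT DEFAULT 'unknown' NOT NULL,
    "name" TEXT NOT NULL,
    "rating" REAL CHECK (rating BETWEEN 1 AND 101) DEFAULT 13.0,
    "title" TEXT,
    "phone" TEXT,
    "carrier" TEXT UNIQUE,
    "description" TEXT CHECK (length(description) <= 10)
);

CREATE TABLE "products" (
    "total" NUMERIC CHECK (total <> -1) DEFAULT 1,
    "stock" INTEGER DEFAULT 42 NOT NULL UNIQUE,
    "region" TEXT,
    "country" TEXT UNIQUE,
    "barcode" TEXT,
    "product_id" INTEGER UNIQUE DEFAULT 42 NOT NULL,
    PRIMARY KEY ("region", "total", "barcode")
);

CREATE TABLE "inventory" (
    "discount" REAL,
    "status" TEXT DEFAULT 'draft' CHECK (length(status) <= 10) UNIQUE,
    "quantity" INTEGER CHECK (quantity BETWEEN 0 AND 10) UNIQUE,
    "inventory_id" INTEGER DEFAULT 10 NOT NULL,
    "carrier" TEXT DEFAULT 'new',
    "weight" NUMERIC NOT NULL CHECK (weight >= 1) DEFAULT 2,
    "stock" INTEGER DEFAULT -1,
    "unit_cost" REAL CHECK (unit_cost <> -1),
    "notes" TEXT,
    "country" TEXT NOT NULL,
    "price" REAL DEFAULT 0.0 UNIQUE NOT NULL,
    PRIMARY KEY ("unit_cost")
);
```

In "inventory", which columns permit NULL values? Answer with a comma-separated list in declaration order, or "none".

discount, status, quantity, carrier, stock, notes

- discount: no NOT NULL constraint applies → nullable.
- status: CHECK does not forbid NULL (a CHECK constraint passes when its expression is NULL) → nullable.
- quantity: CHECK does not forbid NULL (a CHECK constraint passes when its expression is NULL) → nullable.
- inventory_id: declared NOT NULL → not nullable.
- carrier: DEFAULT only fills an omitted column; an explicit NULL is still allowed → nullable.
- weight: declared NOT NULL → not nullable.
- stock: DEFAULT only fills an omitted column; an explicit NULL is still allowed → nullable.
- unit_cost: part of the PRIMARY KEY, which implies NOT NULL → not nullable.
- notes: no NOT NULL constraint applies → nullable.
- country: declared NOT NULL → not nullable.
- price: declared NOT NULL → not nullable.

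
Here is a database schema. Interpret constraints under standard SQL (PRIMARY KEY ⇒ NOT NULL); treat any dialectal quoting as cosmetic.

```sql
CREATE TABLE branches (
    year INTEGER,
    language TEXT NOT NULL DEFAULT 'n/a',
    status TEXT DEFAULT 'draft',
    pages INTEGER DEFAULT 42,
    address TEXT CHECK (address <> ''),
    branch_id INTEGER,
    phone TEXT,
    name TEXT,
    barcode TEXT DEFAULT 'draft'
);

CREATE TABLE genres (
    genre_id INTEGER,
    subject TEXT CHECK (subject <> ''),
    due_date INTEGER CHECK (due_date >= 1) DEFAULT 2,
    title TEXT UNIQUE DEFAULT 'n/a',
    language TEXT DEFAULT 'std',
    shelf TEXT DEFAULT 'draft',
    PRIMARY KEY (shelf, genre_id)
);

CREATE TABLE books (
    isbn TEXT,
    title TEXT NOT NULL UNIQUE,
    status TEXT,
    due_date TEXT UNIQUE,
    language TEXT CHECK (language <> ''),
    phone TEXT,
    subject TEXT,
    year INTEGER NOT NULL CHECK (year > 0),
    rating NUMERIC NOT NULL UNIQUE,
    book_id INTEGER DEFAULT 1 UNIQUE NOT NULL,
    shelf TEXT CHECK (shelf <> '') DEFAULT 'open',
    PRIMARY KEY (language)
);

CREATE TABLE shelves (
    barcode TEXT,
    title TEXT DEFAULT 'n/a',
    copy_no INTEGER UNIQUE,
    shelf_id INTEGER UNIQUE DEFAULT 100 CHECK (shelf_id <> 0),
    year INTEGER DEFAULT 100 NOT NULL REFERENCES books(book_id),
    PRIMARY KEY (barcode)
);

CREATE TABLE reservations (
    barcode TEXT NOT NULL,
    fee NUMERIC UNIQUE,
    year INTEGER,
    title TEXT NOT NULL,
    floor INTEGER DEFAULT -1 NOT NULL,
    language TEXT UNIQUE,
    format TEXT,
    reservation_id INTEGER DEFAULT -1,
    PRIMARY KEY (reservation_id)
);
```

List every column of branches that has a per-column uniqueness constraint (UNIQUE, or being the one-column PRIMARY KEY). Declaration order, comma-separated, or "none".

none

- year: no UNIQUE or single-column PK constraint.
- language: no UNIQUE or single-column PK constraint.
- status: no UNIQUE or single-column PK constraint.
- pages: no UNIQUE or single-column PK constraint.
- address: no UNIQUE or single-column PK constraint.
- branch_id: no UNIQUE or single-column PK constraint.
- phone: no UNIQUE or single-column PK constraint.
- name: no UNIQUE or single-column PK constraint.
- barcode: no UNIQUE or single-column PK constraint.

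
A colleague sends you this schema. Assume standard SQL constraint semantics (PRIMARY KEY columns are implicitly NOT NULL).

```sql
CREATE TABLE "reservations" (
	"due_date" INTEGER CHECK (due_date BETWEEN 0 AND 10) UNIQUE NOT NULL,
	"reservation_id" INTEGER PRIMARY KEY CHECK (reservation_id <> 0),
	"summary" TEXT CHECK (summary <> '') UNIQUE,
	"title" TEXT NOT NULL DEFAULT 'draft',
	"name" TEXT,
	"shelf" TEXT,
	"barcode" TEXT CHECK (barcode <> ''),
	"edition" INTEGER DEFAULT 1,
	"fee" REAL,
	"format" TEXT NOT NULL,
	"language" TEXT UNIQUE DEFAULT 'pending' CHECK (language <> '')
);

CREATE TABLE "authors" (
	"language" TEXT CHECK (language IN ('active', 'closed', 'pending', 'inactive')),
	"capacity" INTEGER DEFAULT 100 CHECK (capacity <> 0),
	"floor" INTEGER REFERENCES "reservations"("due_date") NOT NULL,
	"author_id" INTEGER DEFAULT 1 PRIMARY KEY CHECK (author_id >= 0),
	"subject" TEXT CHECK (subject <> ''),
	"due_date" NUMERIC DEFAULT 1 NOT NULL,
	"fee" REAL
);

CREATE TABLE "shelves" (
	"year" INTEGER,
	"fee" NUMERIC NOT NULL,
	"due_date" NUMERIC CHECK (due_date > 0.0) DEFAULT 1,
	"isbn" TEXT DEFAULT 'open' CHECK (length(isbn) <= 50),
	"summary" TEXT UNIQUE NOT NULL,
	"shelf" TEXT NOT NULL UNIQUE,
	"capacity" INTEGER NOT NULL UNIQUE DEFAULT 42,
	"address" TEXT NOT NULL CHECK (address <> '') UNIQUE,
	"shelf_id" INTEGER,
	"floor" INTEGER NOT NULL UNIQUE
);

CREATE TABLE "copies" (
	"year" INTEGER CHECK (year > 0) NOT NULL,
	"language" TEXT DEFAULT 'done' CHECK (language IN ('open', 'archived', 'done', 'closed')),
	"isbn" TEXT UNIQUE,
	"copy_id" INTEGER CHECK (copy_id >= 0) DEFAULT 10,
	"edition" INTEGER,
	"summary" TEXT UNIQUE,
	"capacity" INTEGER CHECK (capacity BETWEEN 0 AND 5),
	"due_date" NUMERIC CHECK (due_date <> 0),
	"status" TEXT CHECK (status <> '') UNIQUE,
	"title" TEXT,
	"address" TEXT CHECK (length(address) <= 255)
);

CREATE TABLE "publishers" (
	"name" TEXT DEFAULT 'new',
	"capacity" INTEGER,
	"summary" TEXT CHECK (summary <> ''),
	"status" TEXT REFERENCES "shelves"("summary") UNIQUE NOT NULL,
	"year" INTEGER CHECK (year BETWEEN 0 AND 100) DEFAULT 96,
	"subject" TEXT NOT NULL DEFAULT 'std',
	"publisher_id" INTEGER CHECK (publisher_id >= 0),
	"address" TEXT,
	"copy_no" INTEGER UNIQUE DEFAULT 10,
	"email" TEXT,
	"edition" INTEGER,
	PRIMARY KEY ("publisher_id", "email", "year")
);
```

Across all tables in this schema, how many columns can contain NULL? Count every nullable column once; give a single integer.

reservations: 7 nullable (summary, name, shelf, barcode, edition, fee, language — PK (reservation_id) and explicit NOT NULL columns excluded).
authors: 4 nullable (language, capacity, subject, fee — PK (author_id) and explicit NOT NULL columns excluded).
shelves: 4 nullable (year, due_date, isbn, shelf_id — PK none and explicit NOT NULL columns excluded).
copies: 10 nullable (language, isbn, copy_id, edition, summary, capacity, due_date, status, title, address — PK none and explicit NOT NULL columns excluded).
publishers: 6 nullable (name, capacity, summary, address, copy_no, edition — PK (publisher_id, email, year) and explicit NOT NULL columns excluded).
Total: 7 + 4 + 4 + 10 + 6 = 31.

31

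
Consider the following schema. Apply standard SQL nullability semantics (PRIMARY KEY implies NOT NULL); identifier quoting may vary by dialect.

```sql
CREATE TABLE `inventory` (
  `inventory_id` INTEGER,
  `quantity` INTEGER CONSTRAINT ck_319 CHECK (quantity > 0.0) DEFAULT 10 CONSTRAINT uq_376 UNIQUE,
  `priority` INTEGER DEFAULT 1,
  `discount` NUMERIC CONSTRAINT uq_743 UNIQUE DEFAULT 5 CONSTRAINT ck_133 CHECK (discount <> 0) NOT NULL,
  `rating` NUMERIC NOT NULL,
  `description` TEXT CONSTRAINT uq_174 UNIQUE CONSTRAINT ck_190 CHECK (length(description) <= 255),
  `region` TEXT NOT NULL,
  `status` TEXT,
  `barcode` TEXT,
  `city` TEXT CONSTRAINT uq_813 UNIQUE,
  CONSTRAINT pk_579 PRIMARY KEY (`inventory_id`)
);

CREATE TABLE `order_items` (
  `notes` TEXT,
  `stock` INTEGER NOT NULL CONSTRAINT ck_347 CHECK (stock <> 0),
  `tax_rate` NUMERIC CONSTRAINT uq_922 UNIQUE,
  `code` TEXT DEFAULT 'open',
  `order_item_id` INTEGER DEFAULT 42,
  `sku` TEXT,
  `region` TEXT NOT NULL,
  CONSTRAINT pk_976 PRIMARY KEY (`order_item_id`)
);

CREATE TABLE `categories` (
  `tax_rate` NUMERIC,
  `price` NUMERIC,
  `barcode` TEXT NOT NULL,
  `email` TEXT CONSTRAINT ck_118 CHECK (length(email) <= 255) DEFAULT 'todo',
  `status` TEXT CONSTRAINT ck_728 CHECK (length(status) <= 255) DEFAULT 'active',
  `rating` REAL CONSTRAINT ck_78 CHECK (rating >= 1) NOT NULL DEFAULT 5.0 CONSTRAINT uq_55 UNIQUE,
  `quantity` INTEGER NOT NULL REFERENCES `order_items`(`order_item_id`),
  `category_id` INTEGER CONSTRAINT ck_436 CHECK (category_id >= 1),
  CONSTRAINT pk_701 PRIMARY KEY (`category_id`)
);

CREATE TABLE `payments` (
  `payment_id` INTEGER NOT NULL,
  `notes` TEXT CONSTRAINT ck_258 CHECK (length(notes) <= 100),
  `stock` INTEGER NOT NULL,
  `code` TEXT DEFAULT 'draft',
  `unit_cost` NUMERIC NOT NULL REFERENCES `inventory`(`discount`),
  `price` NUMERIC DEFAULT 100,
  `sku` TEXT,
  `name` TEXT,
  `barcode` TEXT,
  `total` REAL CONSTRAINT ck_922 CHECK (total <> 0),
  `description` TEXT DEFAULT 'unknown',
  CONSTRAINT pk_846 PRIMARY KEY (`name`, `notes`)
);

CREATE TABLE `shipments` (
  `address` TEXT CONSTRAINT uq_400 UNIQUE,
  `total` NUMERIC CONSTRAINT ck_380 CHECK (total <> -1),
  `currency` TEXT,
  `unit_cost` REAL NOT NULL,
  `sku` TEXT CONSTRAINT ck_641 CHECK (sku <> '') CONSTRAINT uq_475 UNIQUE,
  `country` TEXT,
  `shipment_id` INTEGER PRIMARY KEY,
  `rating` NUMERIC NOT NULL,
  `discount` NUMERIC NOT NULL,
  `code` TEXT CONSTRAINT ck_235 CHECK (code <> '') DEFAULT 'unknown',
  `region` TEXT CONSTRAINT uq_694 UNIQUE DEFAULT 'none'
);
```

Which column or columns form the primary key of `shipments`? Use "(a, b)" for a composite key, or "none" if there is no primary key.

shipment_id is declared PRIMARY KEY inline on the column.

shipment_id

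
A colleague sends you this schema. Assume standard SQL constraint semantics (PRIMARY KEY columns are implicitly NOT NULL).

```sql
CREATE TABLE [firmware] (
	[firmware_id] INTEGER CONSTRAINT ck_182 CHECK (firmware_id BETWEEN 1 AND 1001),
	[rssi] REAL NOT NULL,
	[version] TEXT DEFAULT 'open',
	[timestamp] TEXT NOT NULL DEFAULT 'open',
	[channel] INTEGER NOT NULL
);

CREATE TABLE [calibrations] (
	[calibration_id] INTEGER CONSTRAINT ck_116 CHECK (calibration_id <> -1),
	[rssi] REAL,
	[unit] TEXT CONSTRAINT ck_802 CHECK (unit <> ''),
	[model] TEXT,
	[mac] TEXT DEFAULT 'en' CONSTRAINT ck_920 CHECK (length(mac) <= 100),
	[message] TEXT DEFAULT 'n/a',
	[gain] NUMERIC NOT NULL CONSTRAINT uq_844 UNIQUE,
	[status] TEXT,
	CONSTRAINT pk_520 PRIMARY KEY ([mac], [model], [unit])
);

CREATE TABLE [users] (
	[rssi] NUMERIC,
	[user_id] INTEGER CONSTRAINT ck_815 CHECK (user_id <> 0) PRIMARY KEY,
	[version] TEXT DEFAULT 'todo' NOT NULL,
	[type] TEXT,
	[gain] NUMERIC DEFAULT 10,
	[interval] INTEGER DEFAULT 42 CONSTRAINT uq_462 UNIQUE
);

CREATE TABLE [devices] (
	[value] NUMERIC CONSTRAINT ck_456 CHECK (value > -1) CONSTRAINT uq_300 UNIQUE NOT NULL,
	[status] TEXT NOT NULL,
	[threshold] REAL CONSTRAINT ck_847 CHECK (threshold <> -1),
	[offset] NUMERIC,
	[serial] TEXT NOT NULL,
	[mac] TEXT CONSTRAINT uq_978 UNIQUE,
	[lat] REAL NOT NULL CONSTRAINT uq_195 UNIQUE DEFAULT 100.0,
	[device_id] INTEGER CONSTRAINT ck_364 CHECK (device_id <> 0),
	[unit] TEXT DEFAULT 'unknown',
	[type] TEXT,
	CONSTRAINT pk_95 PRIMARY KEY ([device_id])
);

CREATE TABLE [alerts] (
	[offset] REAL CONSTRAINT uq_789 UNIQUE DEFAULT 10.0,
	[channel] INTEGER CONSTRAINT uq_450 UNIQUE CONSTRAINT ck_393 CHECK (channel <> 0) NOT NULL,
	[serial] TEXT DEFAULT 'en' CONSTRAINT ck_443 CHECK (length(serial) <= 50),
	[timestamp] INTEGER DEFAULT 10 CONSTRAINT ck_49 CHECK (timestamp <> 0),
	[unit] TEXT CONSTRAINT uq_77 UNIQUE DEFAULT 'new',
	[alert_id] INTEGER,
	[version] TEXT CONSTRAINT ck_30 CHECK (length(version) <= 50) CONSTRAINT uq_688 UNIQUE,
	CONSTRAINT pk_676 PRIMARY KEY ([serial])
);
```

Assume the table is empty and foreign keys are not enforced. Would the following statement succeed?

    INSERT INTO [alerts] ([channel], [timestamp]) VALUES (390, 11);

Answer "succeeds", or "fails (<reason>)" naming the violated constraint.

succeeds

NOT NULL columns: channel is supplied; serial defaults to 'en'.
CHECK constraints: 390 satisfies (channel <> 0); 11 satisfies (timestamp <> 0).
No constraint is violated.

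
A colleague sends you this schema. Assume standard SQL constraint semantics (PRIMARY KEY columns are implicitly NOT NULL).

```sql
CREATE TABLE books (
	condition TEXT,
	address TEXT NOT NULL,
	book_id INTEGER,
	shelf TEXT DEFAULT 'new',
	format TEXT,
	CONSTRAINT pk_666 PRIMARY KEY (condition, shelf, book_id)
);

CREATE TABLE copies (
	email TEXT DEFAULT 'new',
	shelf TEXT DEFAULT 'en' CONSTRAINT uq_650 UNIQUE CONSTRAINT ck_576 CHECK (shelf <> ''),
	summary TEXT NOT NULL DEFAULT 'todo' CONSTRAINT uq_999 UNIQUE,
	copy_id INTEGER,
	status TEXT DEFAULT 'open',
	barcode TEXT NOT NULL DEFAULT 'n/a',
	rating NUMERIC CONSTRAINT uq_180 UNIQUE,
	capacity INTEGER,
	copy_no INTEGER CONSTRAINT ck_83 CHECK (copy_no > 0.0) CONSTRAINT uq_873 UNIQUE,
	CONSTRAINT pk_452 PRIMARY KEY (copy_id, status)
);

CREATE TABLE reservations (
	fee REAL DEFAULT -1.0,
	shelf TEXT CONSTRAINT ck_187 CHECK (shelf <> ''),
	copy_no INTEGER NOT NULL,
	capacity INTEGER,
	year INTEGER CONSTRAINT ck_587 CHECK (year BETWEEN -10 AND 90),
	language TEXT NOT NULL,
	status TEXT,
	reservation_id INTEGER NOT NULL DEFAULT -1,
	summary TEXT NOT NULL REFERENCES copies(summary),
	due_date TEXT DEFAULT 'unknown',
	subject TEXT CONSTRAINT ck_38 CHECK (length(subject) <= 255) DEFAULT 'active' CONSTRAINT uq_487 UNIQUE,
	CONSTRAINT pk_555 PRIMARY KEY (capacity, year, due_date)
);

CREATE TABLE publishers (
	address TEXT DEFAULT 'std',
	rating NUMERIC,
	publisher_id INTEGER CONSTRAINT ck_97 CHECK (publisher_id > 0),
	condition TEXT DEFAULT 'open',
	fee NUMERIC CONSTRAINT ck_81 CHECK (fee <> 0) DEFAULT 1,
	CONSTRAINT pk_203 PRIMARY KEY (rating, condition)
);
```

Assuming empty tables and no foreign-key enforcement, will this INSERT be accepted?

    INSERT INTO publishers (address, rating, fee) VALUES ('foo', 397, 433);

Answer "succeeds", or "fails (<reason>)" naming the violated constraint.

succeeds

NOT NULL columns: condition defaults to 'open'; rating is supplied.
CHECK constraints: 433 satisfies (fee <> 0).
No constraint is violated.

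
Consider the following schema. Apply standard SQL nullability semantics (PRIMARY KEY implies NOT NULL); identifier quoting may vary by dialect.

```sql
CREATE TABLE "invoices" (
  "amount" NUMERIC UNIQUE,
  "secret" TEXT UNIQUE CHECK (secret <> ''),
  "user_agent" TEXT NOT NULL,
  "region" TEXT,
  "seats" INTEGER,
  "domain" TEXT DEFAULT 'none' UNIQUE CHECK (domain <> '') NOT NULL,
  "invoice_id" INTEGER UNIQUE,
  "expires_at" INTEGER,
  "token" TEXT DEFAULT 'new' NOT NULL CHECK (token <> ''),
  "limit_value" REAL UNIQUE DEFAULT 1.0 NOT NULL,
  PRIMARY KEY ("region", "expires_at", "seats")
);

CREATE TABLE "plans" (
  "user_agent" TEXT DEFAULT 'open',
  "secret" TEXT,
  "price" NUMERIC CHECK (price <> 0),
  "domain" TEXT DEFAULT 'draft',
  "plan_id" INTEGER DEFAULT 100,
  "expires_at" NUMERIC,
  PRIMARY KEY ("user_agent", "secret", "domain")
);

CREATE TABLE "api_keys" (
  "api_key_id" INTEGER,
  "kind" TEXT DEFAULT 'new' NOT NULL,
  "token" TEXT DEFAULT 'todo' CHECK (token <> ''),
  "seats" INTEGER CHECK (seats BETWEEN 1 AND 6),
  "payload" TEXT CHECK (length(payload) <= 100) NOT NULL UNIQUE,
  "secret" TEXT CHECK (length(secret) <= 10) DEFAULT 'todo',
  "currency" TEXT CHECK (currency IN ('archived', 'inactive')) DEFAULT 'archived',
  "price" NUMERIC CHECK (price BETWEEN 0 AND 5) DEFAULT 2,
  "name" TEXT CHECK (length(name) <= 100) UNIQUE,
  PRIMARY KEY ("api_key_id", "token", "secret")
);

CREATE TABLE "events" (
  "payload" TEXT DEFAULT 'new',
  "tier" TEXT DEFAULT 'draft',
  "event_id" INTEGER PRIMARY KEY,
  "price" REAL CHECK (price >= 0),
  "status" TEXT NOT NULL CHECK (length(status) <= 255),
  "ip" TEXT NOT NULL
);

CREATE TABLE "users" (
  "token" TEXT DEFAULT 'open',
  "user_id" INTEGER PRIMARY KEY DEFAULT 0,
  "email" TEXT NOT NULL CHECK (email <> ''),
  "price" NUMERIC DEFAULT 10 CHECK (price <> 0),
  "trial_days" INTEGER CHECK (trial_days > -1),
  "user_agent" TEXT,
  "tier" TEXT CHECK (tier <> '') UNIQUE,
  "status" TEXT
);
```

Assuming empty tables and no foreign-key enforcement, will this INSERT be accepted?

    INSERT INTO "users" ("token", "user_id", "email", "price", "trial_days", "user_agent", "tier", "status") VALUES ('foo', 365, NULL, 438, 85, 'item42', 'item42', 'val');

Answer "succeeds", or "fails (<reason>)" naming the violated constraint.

email is explicitly set to NULL, but email is declared NOT NULL.

fails (NOT NULL on email)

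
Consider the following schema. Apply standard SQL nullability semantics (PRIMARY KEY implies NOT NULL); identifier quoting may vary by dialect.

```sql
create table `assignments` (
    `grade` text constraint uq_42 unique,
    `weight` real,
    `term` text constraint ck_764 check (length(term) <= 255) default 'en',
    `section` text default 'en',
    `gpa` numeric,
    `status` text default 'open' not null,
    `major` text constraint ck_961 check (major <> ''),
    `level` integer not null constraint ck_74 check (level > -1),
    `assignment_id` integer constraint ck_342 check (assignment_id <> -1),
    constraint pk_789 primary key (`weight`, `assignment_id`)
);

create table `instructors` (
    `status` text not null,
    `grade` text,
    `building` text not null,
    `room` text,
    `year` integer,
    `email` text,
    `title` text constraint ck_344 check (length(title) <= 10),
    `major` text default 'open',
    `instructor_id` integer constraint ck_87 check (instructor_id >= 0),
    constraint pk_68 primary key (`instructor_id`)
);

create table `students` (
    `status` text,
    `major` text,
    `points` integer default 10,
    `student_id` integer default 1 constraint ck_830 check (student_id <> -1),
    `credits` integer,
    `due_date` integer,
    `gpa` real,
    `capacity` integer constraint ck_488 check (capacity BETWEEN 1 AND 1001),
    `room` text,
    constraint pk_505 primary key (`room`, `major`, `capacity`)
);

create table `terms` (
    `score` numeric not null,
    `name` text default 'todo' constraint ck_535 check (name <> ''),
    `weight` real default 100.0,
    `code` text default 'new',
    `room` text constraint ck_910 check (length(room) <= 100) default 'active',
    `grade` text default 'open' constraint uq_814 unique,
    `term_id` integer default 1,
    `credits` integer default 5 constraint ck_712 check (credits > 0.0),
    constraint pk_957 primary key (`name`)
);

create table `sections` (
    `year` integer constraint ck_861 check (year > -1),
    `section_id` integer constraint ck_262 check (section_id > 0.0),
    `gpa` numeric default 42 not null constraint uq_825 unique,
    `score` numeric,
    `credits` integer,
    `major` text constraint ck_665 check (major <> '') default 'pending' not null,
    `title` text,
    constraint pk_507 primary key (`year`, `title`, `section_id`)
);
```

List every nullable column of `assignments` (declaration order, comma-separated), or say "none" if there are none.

- grade: UNIQUE does not imply NOT NULL → nullable.
- weight: part of the PRIMARY KEY, which implies NOT NULL → not nullable.
- term: CHECK does not forbid NULL (a CHECK constraint passes when its expression is NULL) → nullable.
- section: DEFAULT only fills an omitted column; an explicit NULL is still allowed → nullable.
- gpa: no NOT NULL constraint applies → nullable.
- status: declared NOT NULL → not nullable.
- major: CHECK does not forbid NULL (a CHECK constraint passes when its expression is NULL) → nullable.
- level: declared NOT NULL → not nullable.
- assignment_id: part of the PRIMARY KEY, which implies NOT NULL → not nullable.

grade, term, section, gpa, major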